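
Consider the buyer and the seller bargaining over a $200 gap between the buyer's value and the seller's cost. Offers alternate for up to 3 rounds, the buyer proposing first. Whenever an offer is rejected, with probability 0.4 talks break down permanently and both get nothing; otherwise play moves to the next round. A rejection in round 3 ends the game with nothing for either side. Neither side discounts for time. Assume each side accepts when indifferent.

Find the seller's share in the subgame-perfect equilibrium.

48

Round 3 (the buyer proposes): the seller will accept anything ≥ 0, so the buyer offers 0 and keeps 200.
Round 2 (the seller proposes): rejecting gives the buyer an expected 0.6 × 200 = 120. The seller offers 120 and keeps 200 − 120 = 80.
Round 1 (the buyer proposes): rejecting gives the seller an expected 0.6 × 80 = 48, so the buyer offers 48, keeping 152.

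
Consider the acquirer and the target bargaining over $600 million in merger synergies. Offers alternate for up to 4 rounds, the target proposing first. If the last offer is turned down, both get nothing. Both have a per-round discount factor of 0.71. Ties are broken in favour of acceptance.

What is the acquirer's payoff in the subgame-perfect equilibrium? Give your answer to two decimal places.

Solve by backward induction from round 4.
Round 4 (the acquirer proposes): rejection yields 0 for the target; the acquirer offers 0 and keeps 600.
Round 3 (the target proposes): the acquirer can get 600 next round, worth 0.71 × 600 = 426 now; the target offers that and keeps 174.
Round 2 (the acquirer proposes): the target can get 174 next round, worth 0.71 × 174 = 123.54 now, so the acquirer offers 123.54, keeping 476.46.
Round 1 (the target proposes): the acquirer can get 476.46 next round, worth 0.71 × 476.46 = 338.2866 now, so the target offers 338.2866, keeping 261.7134.

338.29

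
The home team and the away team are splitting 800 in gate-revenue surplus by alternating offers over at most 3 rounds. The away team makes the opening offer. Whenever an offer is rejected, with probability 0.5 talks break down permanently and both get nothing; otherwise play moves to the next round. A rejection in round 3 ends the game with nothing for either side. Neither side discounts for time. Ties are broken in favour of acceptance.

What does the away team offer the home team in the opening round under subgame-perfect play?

200

Round 3 (the away team proposes): the home team will accept anything ≥ 0, so the away team offers 0 and keeps 800.
Round 2 (the home team proposes): rejecting gives the away team an expected 0.5 × 800 = 400, so the home team offers 400, keeping 400.
Round 1 (the away team proposes): rejecting gives the home team an expected 0.5 × 400 = 200; the away team offers that and keeps 600.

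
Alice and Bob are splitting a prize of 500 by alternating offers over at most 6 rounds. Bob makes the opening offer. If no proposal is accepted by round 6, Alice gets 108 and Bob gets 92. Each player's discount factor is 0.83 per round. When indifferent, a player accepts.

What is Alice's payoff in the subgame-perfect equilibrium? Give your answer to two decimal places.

By backward induction:
Round 6 (Alice proposes): Bob gets 92 if talks fail, so Alice offers 92 and keeps 408.
Round 5 (Bob proposes): Alice can get 408 next round, worth 0.83 × 408 = 338.64 now; Bob offers that and keeps 161.36.
Round 4 (Alice proposes): Bob can get 161.36 next round, worth 0.83 × 161.36 = 133.9288 now, so Alice offers 133.9288, keeping 366.0712.
Round 3 (Bob proposes): Alice can get 366.0712 next round, worth 0.83 × 366.0712 = 303.839096 now; Bob offers that and keeps 196.160904.
Round 2 (Alice proposes): Bob can get 196.160904 next round, worth 0.83 × 196.160904 = 162.81355032 now. Alice offers 162.81355032 and keeps 500 − 162.81355032 = 337.18644968.
Round 1 (Bob proposes): Alice can get 337.18644968 next round, worth 0.83 × 337.18644968 = 279.8647532344 now, so Bob offers 279.8647532344, keeping 220.1352467656.

279.86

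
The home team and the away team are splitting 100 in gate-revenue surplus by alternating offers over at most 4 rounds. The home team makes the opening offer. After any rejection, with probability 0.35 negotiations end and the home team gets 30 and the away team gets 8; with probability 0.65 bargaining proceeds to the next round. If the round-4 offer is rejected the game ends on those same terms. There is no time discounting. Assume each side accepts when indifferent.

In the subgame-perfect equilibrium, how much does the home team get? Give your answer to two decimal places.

60.87

By backward induction:
Round 4 (the away team proposes): the home team gets 30 if talks fail, so the away team offers 30 and keeps 70.
Round 3 (the home team proposes): rejecting gives the away team an expected 0.65 × 70 + 0.35 × 8 = 48.3; the home team offers that and keeps 51.7.
Round 2 (the away team proposes): rejecting gives the home team an expected 0.65 × 51.7 + 0.35 × 30 = 44.105, so the away team offers 44.105, keeping 55.895.
Round 1 (the home team proposes): rejecting gives the away team an expected 0.65 × 55.895 + 0.35 × 8 = 39.13175; the home team offers that and keeps 60.86825.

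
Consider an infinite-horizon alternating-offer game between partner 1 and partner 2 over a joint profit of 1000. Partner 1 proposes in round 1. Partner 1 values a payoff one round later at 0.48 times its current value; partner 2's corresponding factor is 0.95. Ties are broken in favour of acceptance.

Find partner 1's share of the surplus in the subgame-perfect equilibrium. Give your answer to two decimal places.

Let x be partner 1's share when partner 1 proposes and y be partner 2's share when partner 2 proposes.
Partner 2 accepts iff offered ≥ 0.95·y, so x = 1000 − 0.95y. Symmetrically y = 1000 − 0.48x.
Substituting: x = 1000 − 0.95(1000 − 0.48x), giving x(1 − 0.48·0.95) = 1000(1 − 0.95).
So x = 1000 × 0.05 / 0.544 ≈ 91.9118, and partner 2 receives 1000 − x ≈ 908.0882.

91.91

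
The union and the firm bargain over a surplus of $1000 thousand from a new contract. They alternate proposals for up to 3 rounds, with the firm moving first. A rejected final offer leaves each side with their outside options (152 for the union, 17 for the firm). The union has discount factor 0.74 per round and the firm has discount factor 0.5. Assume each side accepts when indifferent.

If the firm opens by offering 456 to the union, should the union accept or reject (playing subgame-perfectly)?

Accept

Round 3 (the firm proposes): the union gets 152 if talks fail, so the firm offers 152 and keeps 848.
Round 2 (the union proposes): the firm can get 848 next round, worth 0.5 × 848 = 424 now. The union offers 424 and keeps 1000 − 424 = 576.
So by rejecting in round 1, the union gets 576 next round, worth 0.74 × 576 = 426.24 now.
Offer 456 ≥ 426.24, so the union accepts.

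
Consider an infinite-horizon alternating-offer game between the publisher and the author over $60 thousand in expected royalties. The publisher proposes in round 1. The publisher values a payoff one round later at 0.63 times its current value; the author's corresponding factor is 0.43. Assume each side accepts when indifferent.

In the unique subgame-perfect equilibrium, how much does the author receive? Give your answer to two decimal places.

13.09

In a stationary SPE each proposer offers the other exactly their discounted continuation value.
If the publisher keeps x when proposing and the author keeps y when proposing, then x = 60 − 0.43y and y = 60 − 0.63x.
Solving: x = 60(1 − 0.43) / (1 − 0.63·0.43) = 34.2 / 0.7291 ≈ 46.9071.
The author gets 60 − 46.9071 ≈ 13.0929.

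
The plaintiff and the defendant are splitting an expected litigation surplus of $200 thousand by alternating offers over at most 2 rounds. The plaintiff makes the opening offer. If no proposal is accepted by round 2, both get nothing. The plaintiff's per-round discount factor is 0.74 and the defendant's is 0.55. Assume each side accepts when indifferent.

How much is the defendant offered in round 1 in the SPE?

110

Round 2 (the defendant proposes): the plaintiff will accept anything ≥ 0, so the defendant offers 0 and keeps 200.
Round 1 (the plaintiff proposes): the defendant can get 200 next round, worth 0.55 × 200 = 110 now. The plaintiff offers 110 and keeps 200 − 110 = 90.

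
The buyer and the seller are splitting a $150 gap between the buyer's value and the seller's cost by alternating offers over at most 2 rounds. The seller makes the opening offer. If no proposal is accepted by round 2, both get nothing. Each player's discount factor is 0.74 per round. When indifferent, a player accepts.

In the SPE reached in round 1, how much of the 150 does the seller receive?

Round 2 (the buyer proposes): rejection yields 0 for the seller; the buyer offers 0 and keeps 150.
Round 1 (the seller proposes): the buyer can get 150 next round, worth 0.74 × 150 = 111 now, so the seller offers 111, keeping 39.

39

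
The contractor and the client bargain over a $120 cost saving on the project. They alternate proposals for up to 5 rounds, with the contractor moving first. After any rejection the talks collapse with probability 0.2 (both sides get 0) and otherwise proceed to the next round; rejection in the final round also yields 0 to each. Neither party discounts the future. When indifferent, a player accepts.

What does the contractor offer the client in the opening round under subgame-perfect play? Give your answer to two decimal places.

By backward induction:
Round 5 (the contractor proposes): the client will accept anything ≥ 0, so the contractor offers 0 and keeps 120.
Round 4 (the client proposes): rejecting gives the contractor an expected 0.8 × 120 = 96; the client offers that and keeps 24.
Round 3 (the contractor proposes): rejecting gives the client an expected 0.8 × 24 = 19.2. The contractor offers 19.2 and keeps 120 − 19.2 = 100.8.
Round 2 (the client proposes): rejecting gives the contractor an expected 0.8 × 100.8 = 80.64; the client offers that and keeps 39.36.
Round 1 (the contractor proposes): rejecting gives the client an expected 0.8 × 39.36 = 31.488. The contractor offers 31.488 and keeps 120 − 31.488 = 88.512.

31.49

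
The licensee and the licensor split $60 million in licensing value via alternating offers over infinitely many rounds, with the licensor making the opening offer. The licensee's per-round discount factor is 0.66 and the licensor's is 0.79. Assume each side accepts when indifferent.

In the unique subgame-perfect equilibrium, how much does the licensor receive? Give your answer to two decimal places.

When the licensor proposes, the licensee accepts any offer worth at least 0.66 times what the licensee would get by proposing next round; and vice versa.
This gives x = 60 − 0.66y and y = 60 − 0.79x, where x and y are each side's share when it proposes.
Hence (1 − 0.66·0.79)x = 60(1 − 0.66), i.e. 0.4786·x = 20.4.
x ≈ 42.6243; the licensee's share is 60 − x ≈ 17.3757.

42.62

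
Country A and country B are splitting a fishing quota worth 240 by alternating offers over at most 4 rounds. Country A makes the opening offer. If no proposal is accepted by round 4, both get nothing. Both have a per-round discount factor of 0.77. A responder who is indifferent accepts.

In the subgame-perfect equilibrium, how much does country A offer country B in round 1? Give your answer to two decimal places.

Round 4 (country B proposes): country A will accept anything ≥ 0, so country B offers 0 and keeps 240.
Round 3 (country A proposes): country B can get 240 next round, worth 0.77 × 240 = 184.8 now. Country A offers 184.8 and keeps 240 − 184.8 = 55.2.
Round 2 (country B proposes): country A can get 55.2 next round, worth 0.77 × 55.2 = 42.504 now, so country B offers 42.504, keeping 197.496.
Round 1 (country A proposes): country B can get 197.496 next round, worth 0.77 × 197.496 = 152.07192 now. Country A offers 152.07192 and keeps 240 − 152.07192 = 87.92808.

152.07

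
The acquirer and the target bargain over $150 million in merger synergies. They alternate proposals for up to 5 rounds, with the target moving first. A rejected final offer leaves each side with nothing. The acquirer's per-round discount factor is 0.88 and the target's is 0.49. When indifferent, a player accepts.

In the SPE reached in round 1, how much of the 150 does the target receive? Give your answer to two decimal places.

Round 5 (the target proposes): rejection yields 0 for the acquirer; the target offers 0 and keeps 150.
Round 4 (the acquirer proposes): the target can get 150 next round, worth 0.49 × 150 = 73.5 now; the acquirer offers that and keeps 76.5.
Round 3 (the target proposes): the acquirer can get 76.5 next round, worth 0.88 × 76.5 = 67.32 now; the target offers that and keeps 82.68.
Round 2 (the acquirer proposes): the target can get 82.68 next round, worth 0.49 × 82.68 = 40.5132 now, so the acquirer offers 40.5132, keeping 109.4868.
Round 1 (the target proposes): the acquirer can get 109.4868 next round, worth 0.88 × 109.4868 = 96.348384 now, so the target offers 96.348384, keeping 53.651616.

53.65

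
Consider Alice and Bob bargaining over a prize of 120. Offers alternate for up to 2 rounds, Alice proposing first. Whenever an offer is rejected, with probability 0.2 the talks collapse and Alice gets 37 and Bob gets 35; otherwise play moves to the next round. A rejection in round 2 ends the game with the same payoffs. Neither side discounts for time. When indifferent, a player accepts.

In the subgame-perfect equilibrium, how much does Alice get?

46.6

By backward induction:
Round 2 (Bob proposes): Alice gets 37 if talks fail, so Bob offers 37 and keeps 83.
Round 1 (Alice proposes): rejecting gives Bob an expected 0.8 × 83 + 0.2 × 35 = 73.4. Alice offers 73.4 and keeps 120 − 73.4 = 46.6.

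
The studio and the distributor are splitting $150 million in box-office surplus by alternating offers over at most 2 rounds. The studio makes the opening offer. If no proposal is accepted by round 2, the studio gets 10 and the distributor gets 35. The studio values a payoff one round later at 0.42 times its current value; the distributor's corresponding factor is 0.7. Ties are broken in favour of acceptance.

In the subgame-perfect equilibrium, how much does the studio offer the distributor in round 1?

98

Round 2 (the distributor proposes): the studio gets 10 if talks fail, so the distributor offers 10 and keeps 140.
Round 1 (the studio proposes): the distributor can get 140 next round, worth 0.7 × 140 = 98 now; the studio offers that and keeps 52.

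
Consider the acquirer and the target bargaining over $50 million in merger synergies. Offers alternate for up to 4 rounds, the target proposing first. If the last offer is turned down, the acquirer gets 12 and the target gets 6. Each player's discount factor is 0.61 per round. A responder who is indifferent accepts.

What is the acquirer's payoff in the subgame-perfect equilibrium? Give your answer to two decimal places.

21.88

Solve by backward induction from round 4.
Round 4 (the acquirer proposes): the target gets 6 if talks fail, so the acquirer offers 6 and keeps 44.
Round 3 (the target proposes): the acquirer can get 44 next round, worth 0.61 × 44 = 26.84 now; the target offers that and keeps 23.16.
Round 2 (the acquirer proposes): the target can get 23.16 next round, worth 0.61 × 23.16 = 14.1276 now; the acquirer offers that and keeps 35.8724.
Round 1 (the target proposes): the acquirer can get 35.8724 next round, worth 0.61 × 35.8724 = 21.882164 now. The target offers 21.882164 and keeps 50 − 21.882164 = 28.117836.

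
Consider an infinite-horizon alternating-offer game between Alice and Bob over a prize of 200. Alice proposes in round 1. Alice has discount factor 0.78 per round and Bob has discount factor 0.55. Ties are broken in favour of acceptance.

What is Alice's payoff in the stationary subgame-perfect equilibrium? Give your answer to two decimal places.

In a stationary SPE each proposer offers the other exactly their discounted continuation value.
If Alice keeps x when proposing and Bob keeps y when proposing, then x = 200 − 0.55y and y = 200 − 0.78x.
Solving: x = 200(1 − 0.55) / (1 − 0.78·0.55) = 90 / 0.571 ≈ 157.6182.
Bob gets 200 − 157.6182 ≈ 42.3818.

157.62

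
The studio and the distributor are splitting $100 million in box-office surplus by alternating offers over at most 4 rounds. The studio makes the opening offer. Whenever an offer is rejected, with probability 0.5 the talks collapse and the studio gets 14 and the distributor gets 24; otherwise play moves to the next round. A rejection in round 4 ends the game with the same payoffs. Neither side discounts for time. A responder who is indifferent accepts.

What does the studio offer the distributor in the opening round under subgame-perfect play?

Round 4 (the distributor proposes): the studio gets 14 if talks fail, so the distributor offers 14 and keeps 86.
Round 3 (the studio proposes): rejecting gives the distributor an expected 0.5 × 86 + 0.5 × 24 = 55, so the studio offers 55, keeping 45.
Round 2 (the distributor proposes): rejecting gives the studio an expected 0.5 × 45 + 0.5 × 14 = 29.5; the distributor offers that and keeps 70.5.
Round 1 (the studio proposes): rejecting gives the distributor an expected 0.5 × 70.5 + 0.5 × 24 = 47.25, so the studio offers 47.25, keeping 52.75.

47.25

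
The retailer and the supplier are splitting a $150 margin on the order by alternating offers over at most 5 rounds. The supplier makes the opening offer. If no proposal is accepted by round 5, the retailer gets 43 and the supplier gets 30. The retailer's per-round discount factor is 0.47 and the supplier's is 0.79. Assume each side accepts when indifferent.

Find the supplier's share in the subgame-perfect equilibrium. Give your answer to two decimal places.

By backward induction:
Round 5 (the supplier proposes): the retailer gets 43 if talks fail, so the supplier offers 43 and keeps 107.
Round 4 (the retailer proposes): the supplier can get 107 next round, worth 0.79 × 107 = 84.53 now; the retailer offers that and keeps 65.47.
Round 3 (the supplier proposes): the retailer can get 65.47 next round, worth 0.47 × 65.47 = 30.7709 now; the supplier offers that and keeps 119.2291.
Round 2 (the retailer proposes): the supplier can get 119.2291 next round, worth 0.79 × 119.2291 = 94.190989 now; the retailer offers that and keeps 55.809011.
Round 1 (the supplier proposes): the retailer can get 55.809011 next round, worth 0.47 × 55.809011 = 26.23023517 now; the supplier offers that and keeps 123.76976483.

123.77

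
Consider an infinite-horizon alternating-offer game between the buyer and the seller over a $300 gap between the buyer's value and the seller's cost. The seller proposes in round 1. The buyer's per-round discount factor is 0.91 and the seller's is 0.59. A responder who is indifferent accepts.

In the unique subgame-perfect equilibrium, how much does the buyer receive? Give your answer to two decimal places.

241.70

When the seller proposes, the buyer accepts any offer worth at least 0.91 times what the buyer would get by proposing next round; and vice versa.
This gives x = 300 − 0.91y and y = 300 − 0.59x, where x and y are each side's share when it proposes.
Hence (1 − 0.91·0.59)x = 300(1 − 0.91), i.e. 0.4631·x = 27.
x ≈ 58.3027; the buyer's share is 300 − x ≈ 241.6973.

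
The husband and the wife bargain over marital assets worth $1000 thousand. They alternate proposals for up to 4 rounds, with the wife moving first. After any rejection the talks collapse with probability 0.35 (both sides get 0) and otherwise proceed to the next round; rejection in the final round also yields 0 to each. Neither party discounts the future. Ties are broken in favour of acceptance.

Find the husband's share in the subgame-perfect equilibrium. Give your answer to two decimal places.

502.13

By backward induction:
Round 4 (the husband proposes): rejection yields 0 for the wife; the husband offers 0 and keeps 1000.
Round 3 (the wife proposes): rejecting gives the husband an expected 0.65 × 1000 = 650; the wife offers that and keeps 350.
Round 2 (the husband proposes): rejecting gives the wife an expected 0.65 × 350 = 227.5. The husband offers 227.5 and keeps 1000 − 227.5 = 772.5.
Round 1 (the wife proposes): rejecting gives the husband an expected 0.65 × 772.5 = 502.125; the wife offers that and keeps 497.875.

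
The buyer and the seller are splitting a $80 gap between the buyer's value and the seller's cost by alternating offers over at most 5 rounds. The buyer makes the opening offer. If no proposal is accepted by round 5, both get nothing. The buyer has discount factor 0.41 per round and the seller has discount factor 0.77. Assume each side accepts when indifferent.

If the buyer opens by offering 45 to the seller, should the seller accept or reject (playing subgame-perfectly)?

Round 5 (the buyer proposes): rejection yields 0 for the seller; the buyer offers 0 and keeps 80.
Round 4 (the seller proposes): the buyer can get 80 next round, worth 0.41 × 80 = 32.8 now. The seller offers 32.8 and keeps 80 − 32.8 = 47.2.
Round 3 (the buyer proposes): the seller can get 47.2 next round, worth 0.77 × 47.2 = 36.344 now; the buyer offers that and keeps 43.656.
Round 2 (the seller proposes): the buyer can get 43.656 next round, worth 0.41 × 43.656 = 17.89896 now, so the seller offers 17.89896, keeping 62.10104.
So by rejecting in round 1, the seller gets 62.10104 next round, worth 0.77 × 62.10104 = 47.8178008 now.
Offer 45 < 47.8178008, so the seller rejects.

Reject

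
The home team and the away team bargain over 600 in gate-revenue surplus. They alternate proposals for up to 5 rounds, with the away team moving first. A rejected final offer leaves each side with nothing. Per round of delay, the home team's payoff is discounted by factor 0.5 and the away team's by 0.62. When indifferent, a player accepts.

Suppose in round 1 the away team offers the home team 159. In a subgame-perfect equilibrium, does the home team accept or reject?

Accept

Work out the home team's continuation value if the offer is rejected.
Round 5 (the away team proposes): the home team will accept anything ≥ 0, so the away team offers 0 and keeps 600.
Round 4 (the home team proposes): the away team can get 600 next round, worth 0.62 × 600 = 372 now; the home team offers that and keeps 228.
Round 3 (the away team proposes): the home team can get 228 next round, worth 0.5 × 228 = 114 now, so the away team offers 114, keeping 486.
Round 2 (the home team proposes): the away team can get 486 next round, worth 0.62 × 486 = 301.32 now; the home team offers that and keeps 298.68.
So by rejecting in round 1, the home team gets 298.68 next round, worth 0.5 × 298.68 = 149.34 now.
Offer 159 ≥ 149.34, so the home team accepts.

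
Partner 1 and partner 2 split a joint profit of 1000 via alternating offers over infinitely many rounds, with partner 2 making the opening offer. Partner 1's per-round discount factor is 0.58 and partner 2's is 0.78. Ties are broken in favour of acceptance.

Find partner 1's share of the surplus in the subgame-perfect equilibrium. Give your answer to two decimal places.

When partner 2 proposes, partner 1 accepts any offer worth at least 0.58 times what partner 1 would get by proposing next round; and vice versa.
This gives x = 1000 − 0.58y and y = 1000 − 0.78x, where x and y are each side's share when it proposes.
Hence (1 − 0.58·0.78)x = 1000(1 − 0.58), i.e. 0.5476·x = 420.
x ≈ 766.9832; partner 1's share is 1000 − x ≈ 233.0168.

233.02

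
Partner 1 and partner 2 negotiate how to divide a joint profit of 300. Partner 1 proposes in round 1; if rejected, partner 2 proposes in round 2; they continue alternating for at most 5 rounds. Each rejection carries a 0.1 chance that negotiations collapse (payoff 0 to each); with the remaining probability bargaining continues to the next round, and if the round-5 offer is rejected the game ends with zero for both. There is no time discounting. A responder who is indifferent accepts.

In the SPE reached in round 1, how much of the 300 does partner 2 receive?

48.87

Round 5 (partner 1 proposes): partner 2 will accept anything ≥ 0, so partner 1 offers 0 and keeps 300.
Round 4 (partner 2 proposes): rejecting gives partner 1 an expected 0.9 × 300 = 270, so partner 2 offers 270, keeping 30.
Round 3 (partner 1 proposes): rejecting gives partner 2 an expected 0.9 × 30 = 27. Partner 1 offers 27 and keeps 300 − 27 = 273.
Round 2 (partner 2 proposes): rejecting gives partner 1 an expected 0.9 × 273 = 245.7, so partner 2 offers 245.7, keeping 54.3.
Round 1 (partner 1 proposes): rejecting gives partner 2 an expected 0.9 × 54.3 = 48.87. Partner 1 offers 48.87 and keeps 300 − 48.87 = 251.13.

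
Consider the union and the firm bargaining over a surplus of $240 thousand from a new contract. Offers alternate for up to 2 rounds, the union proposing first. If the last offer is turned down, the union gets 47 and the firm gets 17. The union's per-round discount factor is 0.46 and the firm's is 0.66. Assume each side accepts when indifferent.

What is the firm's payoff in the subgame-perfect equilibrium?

Round 2 (the firm proposes): the union gets 47 if talks fail, so the firm offers 47 and keeps 193.
Round 1 (the union proposes): the firm can get 193 next round, worth 0.66 × 193 = 127.38 now; the union offers that and keeps 112.62.

127.38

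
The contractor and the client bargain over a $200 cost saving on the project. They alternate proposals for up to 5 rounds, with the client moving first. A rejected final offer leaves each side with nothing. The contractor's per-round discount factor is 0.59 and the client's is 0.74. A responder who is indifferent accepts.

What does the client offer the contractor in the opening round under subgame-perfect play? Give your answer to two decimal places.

Round 5 (the client proposes): rejection yields 0 for the contractor; the client offers 0 and keeps 200.
Round 4 (the contractor proposes): the client can get 200 next round, worth 0.74 × 200 = 148 now, so the contractor offers 148, keeping 52.
Round 3 (the client proposes): the contractor can get 52 next round, worth 0.59 × 52 = 30.68 now. The client offers 30.68 and keeps 200 − 30.68 = 169.32.
Round 2 (the contractor proposes): the client can get 169.32 next round, worth 0.74 × 169.32 = 125.2968 now. The contractor offers 125.2968 and keeps 200 − 125.2968 = 74.7032.
Round 1 (the client proposes): the contractor can get 74.7032 next round, worth 0.59 × 74.7032 = 44.074888 now, so the client offers 44.074888, keeping 155.925112.

44.07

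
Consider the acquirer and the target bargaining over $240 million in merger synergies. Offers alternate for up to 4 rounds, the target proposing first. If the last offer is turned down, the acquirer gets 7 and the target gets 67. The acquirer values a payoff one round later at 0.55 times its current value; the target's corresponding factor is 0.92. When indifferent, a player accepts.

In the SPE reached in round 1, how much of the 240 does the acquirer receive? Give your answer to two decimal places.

Work backward from the last round.
Round 4 (the acquirer proposes): the target gets 67 if talks fail, so the acquirer offers 67 and keeps 173.
Round 3 (the target proposes): the acquirer can get 173 next round, worth 0.55 × 173 = 95.15 now; the target offers that and keeps 144.85.
Round 2 (the acquirer proposes): the target can get 144.85 next round, worth 0.92 × 144.85 = 133.262 now, so the acquirer offers 133.262, keeping 106.738.
Round 1 (the target proposes): the acquirer can get 106.738 next round, worth 0.55 × 106.738 = 58.7059 now. The target offers 58.7059 and keeps 240 − 58.7059 = 181.2941.

58.71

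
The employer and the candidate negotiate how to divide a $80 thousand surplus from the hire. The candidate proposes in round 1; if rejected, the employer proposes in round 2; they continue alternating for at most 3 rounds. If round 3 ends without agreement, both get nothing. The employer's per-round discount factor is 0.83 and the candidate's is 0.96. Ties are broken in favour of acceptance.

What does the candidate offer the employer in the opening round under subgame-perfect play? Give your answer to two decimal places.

Solve by backward induction from round 3.
Round 3 (the candidate proposes): the employer will accept anything ≥ 0, so the candidate offers 0 and keeps 80.
Round 2 (the employer proposes): the candidate can get 80 next round, worth 0.96 × 80 = 76.8 now. The employer offers 76.8 and keeps 80 − 76.8 = 3.2.
Round 1 (the candidate proposes): the employer can get 3.2 next round, worth 0.83 × 3.2 = 2.656 now; the candidate offers that and keeps 77.344.

2.66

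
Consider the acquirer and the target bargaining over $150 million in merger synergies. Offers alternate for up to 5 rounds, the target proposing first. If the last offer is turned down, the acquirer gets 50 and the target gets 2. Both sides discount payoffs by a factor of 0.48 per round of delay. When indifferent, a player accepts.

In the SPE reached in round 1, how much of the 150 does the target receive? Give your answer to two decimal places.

Round 5 (the target proposes): the acquirer gets 50 if talks fail, so the target offers 50 and keeps 100.
Round 4 (the acquirer proposes): the target can get 100 next round, worth 0.48 × 100 = 48 now, so the acquirer offers 48, keeping 102.
Round 3 (the target proposes): the acquirer can get 102 next round, worth 0.48 × 102 = 48.96 now, so the target offers 48.96, keeping 101.04.
Round 2 (the acquirer proposes): the target can get 101.04 next round, worth 0.48 × 101.04 = 48.4992 now, so the acquirer offers 48.4992, keeping 101.5008.
Round 1 (the target proposes): the acquirer can get 101.5008 next round, worth 0.48 × 101.5008 = 48.720384 now. The target offers 48.720384 and keeps 150 − 48.720384 = 101.279616.

101.28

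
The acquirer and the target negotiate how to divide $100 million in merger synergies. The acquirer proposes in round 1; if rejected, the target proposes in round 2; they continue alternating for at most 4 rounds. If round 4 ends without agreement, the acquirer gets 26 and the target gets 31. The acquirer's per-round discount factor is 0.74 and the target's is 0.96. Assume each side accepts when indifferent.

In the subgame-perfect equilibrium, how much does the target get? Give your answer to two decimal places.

Round 4 (the target proposes): the acquirer gets 26 if talks fail, so the target offers 26 and keeps 74.
Round 3 (the acquirer proposes): the target can get 74 next round, worth 0.96 × 74 = 71.04 now. The acquirer offers 71.04 and keeps 100 − 71.04 = 28.96.
Round 2 (the target proposes): the acquirer can get 28.96 next round, worth 0.74 × 28.96 = 21.4304 now; the target offers that and keeps 78.5696.
Round 1 (the acquirer proposes): the target can get 78.5696 next round, worth 0.96 × 78.5696 = 75.426816 now. The acquirer offers 75.426816 and keeps 100 − 75.426816 = 24.573184.

75.43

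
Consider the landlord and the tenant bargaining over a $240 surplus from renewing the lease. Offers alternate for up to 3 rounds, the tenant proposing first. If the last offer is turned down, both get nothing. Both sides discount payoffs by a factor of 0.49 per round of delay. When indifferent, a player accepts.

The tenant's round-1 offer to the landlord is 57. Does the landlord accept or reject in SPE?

Round 3 (the tenant proposes): the landlord will accept anything ≥ 0, so the tenant offers 0 and keeps 240.
Round 2 (the landlord proposes): the tenant can get 240 next round, worth 0.49 × 240 = 117.6 now, so the landlord offers 117.6, keeping 122.4.
So by rejecting in round 1, the landlord gets 122.4 next round, worth 0.49 × 122.4 = 59.976 now.
Offer 57 < 59.976, so the landlord rejects.

Reject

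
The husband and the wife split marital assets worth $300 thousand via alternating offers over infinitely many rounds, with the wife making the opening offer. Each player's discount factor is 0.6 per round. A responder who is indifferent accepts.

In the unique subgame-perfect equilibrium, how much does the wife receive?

Let x be the wife's share when the wife proposes and y be the husband's share when the husband proposes.
The husband accepts iff offered ≥ 0.6·y, so x = 300 − 0.6y. Symmetrically y = 300 − 0.6x.
Substituting: x = 300 − 0.6(300 − 0.6x), giving x(1 − 0.6·0.6) = 300(1 − 0.6).
So x = 300 × 0.4 / 0.64 = 187.5, and the husband receives 300 − x = 112.5.

187.5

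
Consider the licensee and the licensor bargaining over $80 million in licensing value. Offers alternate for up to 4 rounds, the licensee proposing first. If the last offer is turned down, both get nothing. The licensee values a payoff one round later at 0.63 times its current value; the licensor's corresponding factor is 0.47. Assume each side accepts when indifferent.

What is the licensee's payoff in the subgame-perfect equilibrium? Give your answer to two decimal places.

Solve by backward induction from round 4.
Round 4 (the licensor proposes): the licensee will accept anything ≥ 0, so the licensor offers 0 and keeps 80.
Round 3 (the licensee proposes): the licensor can get 80 next round, worth 0.47 × 80 = 37.6 now, so the licensee offers 37.6, keeping 42.4.
Round 2 (the licensor proposes): the licensee can get 42.4 next round, worth 0.63 × 42.4 = 26.712 now, so the licensor offers 26.712, keeping 53.288.
Round 1 (the licensee proposes): the licensor can get 53.288 next round, worth 0.47 × 53.288 = 25.04536 now; the licensee offers that and keeps 54.95464.

54.95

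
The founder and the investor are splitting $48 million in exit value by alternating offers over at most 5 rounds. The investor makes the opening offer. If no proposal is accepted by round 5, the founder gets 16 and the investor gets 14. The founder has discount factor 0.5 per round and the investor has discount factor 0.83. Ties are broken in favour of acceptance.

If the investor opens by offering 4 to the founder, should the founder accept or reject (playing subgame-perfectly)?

Reject

Round 5 (the investor proposes): the founder gets 16 if talks fail, so the investor offers 16 and keeps 32.
Round 4 (the founder proposes): the investor can get 32 next round, worth 0.83 × 32 = 26.56 now. The founder offers 26.56 and keeps 48 − 26.56 = 21.44.
Round 3 (the investor proposes): the founder can get 21.44 next round, worth 0.5 × 21.44 = 10.72 now, so the investor offers 10.72, keeping 37.28.
Round 2 (the founder proposes): the investor can get 37.28 next round, worth 0.83 × 37.28 = 30.9424 now, so the founder offers 30.9424, keeping 17.0576.
So by rejecting in round 1, the founder gets 17.0576 next round, worth 0.5 × 17.0576 = 8.5288 now.
Offer 4 < 8.5288, so the founder rejects.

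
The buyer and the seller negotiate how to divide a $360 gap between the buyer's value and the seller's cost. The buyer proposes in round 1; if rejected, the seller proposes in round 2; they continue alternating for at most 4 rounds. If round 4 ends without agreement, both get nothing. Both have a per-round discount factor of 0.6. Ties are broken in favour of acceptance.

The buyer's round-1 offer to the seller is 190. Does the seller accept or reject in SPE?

Round 4 (the seller proposes): the buyer will accept anything ≥ 0, so the seller offers 0 and keeps 360.
Round 3 (the buyer proposes): the seller can get 360 next round, worth 0.6 × 360 = 216 now. The buyer offers 216 and keeps 360 − 216 = 144.
Round 2 (the seller proposes): the buyer can get 144 next round, worth 0.6 × 144 = 86.4 now; the seller offers that and keeps 273.6.
So by rejecting in round 1, the seller gets 273.6 next round, worth 0.6 × 273.6 = 164.16 now.
Offer 190 ≥ 164.16, so the seller accepts.

Accept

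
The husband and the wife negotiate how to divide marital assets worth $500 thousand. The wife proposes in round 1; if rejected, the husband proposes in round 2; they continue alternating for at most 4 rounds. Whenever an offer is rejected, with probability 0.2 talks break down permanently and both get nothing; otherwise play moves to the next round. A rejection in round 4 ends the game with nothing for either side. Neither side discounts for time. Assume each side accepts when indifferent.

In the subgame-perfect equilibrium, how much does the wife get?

Round 4 (the husband proposes): rejection yields 0 for the wife; the husband offers 0 and keeps 500.
Round 3 (the wife proposes): rejecting gives the husband an expected 0.8 × 500 = 400; the wife offers that and keeps 100.
Round 2 (the husband proposes): rejecting gives the wife an expected 0.8 × 100 = 80, so the husband offers 80, keeping 420.
Round 1 (the wife proposes): rejecting gives the husband an expected 0.8 × 420 = 336; the wife offers that and keeps 164.

164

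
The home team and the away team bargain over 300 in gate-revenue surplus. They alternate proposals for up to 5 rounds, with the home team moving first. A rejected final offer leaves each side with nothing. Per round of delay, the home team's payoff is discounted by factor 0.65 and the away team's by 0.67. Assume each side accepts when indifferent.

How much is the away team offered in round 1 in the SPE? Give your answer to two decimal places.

100.99

Round 5 (the home team proposes): the away team will accept anything ≥ 0, so the home team offers 0 and keeps 300.
Round 4 (the away team proposes): the home team can get 300 next round, worth 0.65 × 300 = 195 now. The away team offers 195 and keeps 300 − 195 = 105.
Round 3 (the home team proposes): the away team can get 105 next round, worth 0.67 × 105 = 70.35 now, so the home team offers 70.35, keeping 229.65.
Round 2 (the away team proposes): the home team can get 229.65 next round, worth 0.65 × 229.65 = 149.2725 now; the away team offers that and keeps 150.7275.
Round 1 (the home team proposes): the away team can get 150.7275 next round, worth 0.67 × 150.7275 = 100.987425 now, so the home team offers 100.987425, keeping 199.012575.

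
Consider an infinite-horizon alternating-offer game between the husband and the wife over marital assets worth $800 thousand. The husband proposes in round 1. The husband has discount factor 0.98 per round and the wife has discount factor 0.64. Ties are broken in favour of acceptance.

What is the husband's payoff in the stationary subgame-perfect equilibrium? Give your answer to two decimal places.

In a stationary SPE each proposer offers the other exactly their discounted continuation value.
If the husband keeps x when proposing and the wife keeps y when proposing, then x = 800 − 0.64y and y = 800 − 0.98x.
Solving: x = 800(1 − 0.64) / (1 − 0.98·0.64) = 288 / 0.3728 ≈ 772.5322.
The wife gets 800 − 772.5322 ≈ 27.4678.

772.53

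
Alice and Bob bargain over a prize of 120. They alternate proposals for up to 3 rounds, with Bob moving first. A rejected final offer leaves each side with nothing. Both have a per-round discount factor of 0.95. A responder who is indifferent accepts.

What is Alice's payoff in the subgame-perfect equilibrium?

5.7

Round 3 (Bob proposes): rejection yields 0 for Alice; Bob offers 0 and keeps 120.
Round 2 (Alice proposes): Bob can get 120 next round, worth 0.95 × 120 = 114 now, so Alice offers 114, keeping 6.
Round 1 (Bob proposes): Alice can get 6 next round, worth 0.95 × 6 = 5.7 now. Bob offers 5.7 and keeps 120 − 5.7 = 114.3.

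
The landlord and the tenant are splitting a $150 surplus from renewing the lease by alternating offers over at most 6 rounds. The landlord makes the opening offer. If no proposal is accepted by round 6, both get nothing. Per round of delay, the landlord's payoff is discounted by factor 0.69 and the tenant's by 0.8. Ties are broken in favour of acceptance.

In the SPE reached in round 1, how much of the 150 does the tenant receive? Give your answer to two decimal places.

94.30

Round 6 (the tenant proposes): the landlord will accept anything ≥ 0, so the tenant offers 0 and keeps 150.
Round 5 (the landlord proposes): the tenant can get 150 next round, worth 0.8 × 150 = 120 now. The landlord offers 120 and keeps 150 − 120 = 30.
Round 4 (the tenant proposes): the landlord can get 30 next round, worth 0.69 × 30 = 20.7 now, so the tenant offers 20.7, keeping 129.3.
Round 3 (the landlord proposes): the tenant can get 129.3 next round, worth 0.8 × 129.3 = 103.44 now; the landlord offers that and keeps 46.56.
Round 2 (the tenant proposes): the landlord can get 46.56 next round, worth 0.69 × 46.56 = 32.1264 now. The tenant offers 32.1264 and keeps 150 − 32.1264 = 117.8736.
Round 1 (the landlord proposes): the tenant can get 117.8736 next round, worth 0.8 × 117.8736 = 94.29888 now; the landlord offers that and keeps 55.70112.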